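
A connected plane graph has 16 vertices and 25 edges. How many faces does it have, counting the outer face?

11

Euler's formula for a connected plane graph: V − E + F = 2, so F = 2 − 16 + 25 = 11.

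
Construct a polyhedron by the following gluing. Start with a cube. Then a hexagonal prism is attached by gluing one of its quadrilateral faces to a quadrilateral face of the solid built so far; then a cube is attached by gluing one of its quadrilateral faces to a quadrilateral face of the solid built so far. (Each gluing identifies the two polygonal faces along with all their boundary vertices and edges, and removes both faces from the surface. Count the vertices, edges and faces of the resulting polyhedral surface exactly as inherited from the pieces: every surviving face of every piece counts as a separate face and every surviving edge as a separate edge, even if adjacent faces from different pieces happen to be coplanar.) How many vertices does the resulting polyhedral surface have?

20

A cube: V=8, E=12, F=6.
Attach a hexagonal prism (V=12, E=18, F=8) along a 4-gon: merge 4 vertices and 4 edges, delete both glued faces → V=16, E=26, F=12.
Attach a cube (V=8, E=12, F=6) along a 4-gon: merge 4 vertices and 4 edges, delete both glued faces → V=20, E=34, F=16.
Check: V − E + F = 20 − 34 + 16 = 2.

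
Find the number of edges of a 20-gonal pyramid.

40

A pyramid on an n-gon base has one n-gon and n triangles: V = 20 + 1 = 21, E = 2·20 = 40, F = 20 + 1 = 21.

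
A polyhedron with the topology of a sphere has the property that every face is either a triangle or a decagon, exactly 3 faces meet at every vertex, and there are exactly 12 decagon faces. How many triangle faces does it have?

Let x be the number of triangles; then F = 12 + x.
Edge–face incidences: 2E = 10·12 + 3·x = 120 + 3x.
Every vertex has degree 3, so 3V = 2E.
Euler: V − E + F = 2 ⇒ (2E)/3 − E + (12 + x) = 2.
Multiply by 6: 2·(2E) − 3·(2E) + 6·(12 + x) = 12, i.e. 72 + 6x − (120 + 3x) = 12.
Collecting terms: 3x − 48 = 12, so 3x = 60, so x = 20.
Then 2E = 120 + 3·20 = 180, so E = 90, V = 2E/3 = 60, F = 12 + 20 = 32.

20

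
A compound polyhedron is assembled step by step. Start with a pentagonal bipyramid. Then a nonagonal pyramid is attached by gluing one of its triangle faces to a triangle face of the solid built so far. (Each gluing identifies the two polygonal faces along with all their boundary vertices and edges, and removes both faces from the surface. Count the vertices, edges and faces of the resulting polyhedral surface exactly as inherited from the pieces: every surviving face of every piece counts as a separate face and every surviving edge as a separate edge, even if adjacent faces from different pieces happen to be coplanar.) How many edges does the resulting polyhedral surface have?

A pentagonal bipyramid: V=7, E=15, F=10.
Attach a nonagonal pyramid (V=10, E=18, F=10) along a 3-gon: merge 3 vertices and 3 edges, delete both glued faces → V=14, E=30, F=18.
Check: V − E + F = 14 − 30 + 18 = 2.

30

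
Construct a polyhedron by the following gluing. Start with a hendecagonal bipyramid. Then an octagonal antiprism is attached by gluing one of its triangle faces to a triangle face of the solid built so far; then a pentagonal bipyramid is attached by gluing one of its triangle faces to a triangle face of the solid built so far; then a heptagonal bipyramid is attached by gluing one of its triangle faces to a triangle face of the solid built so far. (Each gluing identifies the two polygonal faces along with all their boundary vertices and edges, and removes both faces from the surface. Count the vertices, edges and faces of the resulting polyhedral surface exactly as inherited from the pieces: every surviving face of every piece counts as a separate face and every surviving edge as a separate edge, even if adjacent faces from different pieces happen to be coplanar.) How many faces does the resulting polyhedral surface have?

58

A hendecagonal bipyramid: V=13, E=33, F=22.
Attach an octagonal antiprism (V=16, E=32, F=18) along a 3-gon: merge 3 vertices and 3 edges, delete both glued faces → V=26, E=62, F=38.
Attach a pentagonal bipyramid (V=7, E=15, F=10) along a 3-gon: merge 3 vertices and 3 edges, delete both glued faces → V=30, E=74, F=46.
Attach a heptagonal bipyramid (V=9, E=21, F=14) along a 3-gon: merge 3 vertices and 3 edges, delete both glued faces → V=36, E=92, F=58.
Check: V − E + F = 36 − 92 + 58 = 2.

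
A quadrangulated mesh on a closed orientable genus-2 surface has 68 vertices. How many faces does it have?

70

χ = 2 − 2·2 = -2, and every face is a square so 4F = 2E.
V − E + F = -2 with E = 4F/2 gives 68 − (4/2 − 1)·F = -2, so F = 70 and E = 140.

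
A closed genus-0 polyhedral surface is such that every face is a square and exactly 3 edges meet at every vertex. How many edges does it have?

12

Each face has 4 edges and each edge borders two faces, so 2E = 4F.
Each vertex has degree 3, so 3V = 2E and hence V = 4F/3.
Euler: V − E + F = 2 ⇒ (4F/3) − (4F/2) + F = 2.
Multiply by 6: (8 − 12 + 6)F = 12, i.e. 2F = 12.
So F = 6, E = 4·6/2 = 12, V = 4·6/3 = 8.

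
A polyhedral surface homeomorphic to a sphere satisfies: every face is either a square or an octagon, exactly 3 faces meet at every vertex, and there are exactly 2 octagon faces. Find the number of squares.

8

Let x be the number of squares; then F = 2 + x.
Edge–face incidences: 2E = 8·2 + 4·x = 16 + 4x.
Every vertex has degree 3, so 3V = 2E.
Euler: V − E + F = 2 ⇒ (2E)/3 − E + (2 + x) = 2.
Multiply by 6: 2·(2E) − 3·(2E) + 6·(2 + x) = 12, i.e. 12 + 6x − (16 + 4x) = 12.
Collecting terms: 2x − 4 = 12, so 2x = 16, so x = 8.
Then 2E = 16 + 4·8 = 48, so E = 24, V = 2E/3 = 16, F = 2 + 8 = 10.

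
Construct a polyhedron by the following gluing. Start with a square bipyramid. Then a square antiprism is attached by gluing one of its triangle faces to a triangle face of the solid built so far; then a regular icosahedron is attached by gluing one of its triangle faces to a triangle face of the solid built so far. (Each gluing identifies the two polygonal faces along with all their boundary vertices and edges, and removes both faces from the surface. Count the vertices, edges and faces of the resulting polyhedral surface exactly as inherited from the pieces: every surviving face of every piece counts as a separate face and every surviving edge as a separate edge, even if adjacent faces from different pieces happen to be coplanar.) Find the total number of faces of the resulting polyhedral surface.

A square bipyramid: V=6, E=12, F=8.
Attach a square antiprism (V=8, E=16, F=10) along a 3-gon: merge 3 vertices and 3 edges, delete both glued faces → V=11, E=25, F=16.
Attach a regular icosahedron (V=12, E=30, F=20) along a 3-gon: merge 3 vertices and 3 edges, delete both glued faces → V=20, E=52, F=34.
Check: V − E + F = 20 − 52 + 34 = 2.

34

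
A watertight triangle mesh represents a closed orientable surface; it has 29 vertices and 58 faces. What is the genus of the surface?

1

Every face is a triangle, so 2E = 3·58 = 174, giving E = 87.
χ = V − E + F = 29 − 87 + 58 = 0.
For a closed orientable surface χ = 2 − 2g, so g = (2 − (0))/2 = 1.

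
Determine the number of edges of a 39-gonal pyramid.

A pyramid on an n-gon base has one n-gon and n triangles: V = 39 + 1 = 40, E = 2·39 = 78, F = 39 + 1 = 40.

78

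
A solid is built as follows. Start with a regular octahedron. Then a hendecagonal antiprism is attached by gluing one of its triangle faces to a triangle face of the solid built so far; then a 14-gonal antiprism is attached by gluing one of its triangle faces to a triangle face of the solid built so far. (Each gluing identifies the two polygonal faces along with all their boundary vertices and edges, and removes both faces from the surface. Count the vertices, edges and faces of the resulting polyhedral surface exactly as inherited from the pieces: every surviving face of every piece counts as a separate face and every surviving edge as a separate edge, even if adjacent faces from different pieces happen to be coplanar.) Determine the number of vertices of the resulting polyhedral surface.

50

A regular octahedron: V=6, E=12, F=8.
Attach a hendecagonal antiprism (V=22, E=44, F=24) along a 3-gon: merge 3 vertices and 3 edges, delete both glued faces → V=25, E=53, F=30.
Attach a 14-gonal antiprism (V=28, E=56, F=30) along a 3-gon: merge 3 vertices and 3 edges, delete both glued faces → V=50, E=106, F=58.
Check: V − E + F = 50 − 106 + 58 = 2.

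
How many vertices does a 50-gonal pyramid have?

A pyramid on an n-gon base has one n-gon and n triangles: V = 50 + 1 = 51, E = 2·50 = 100, F = 50 + 1 = 51.

51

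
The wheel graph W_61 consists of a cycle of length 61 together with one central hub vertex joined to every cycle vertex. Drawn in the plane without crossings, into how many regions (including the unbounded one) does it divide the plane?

W_61 has V = 61 + 1 = 62 vertices and E = 2·61 = 122 edges.
By Euler's formula F = 2 − V + E = 2 − 62 + 122 = 62.

62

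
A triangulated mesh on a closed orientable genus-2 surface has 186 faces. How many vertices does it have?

χ = 2 − 2·2 = -2, and every face is a triangle so 3F = 2E.
E = 3·186/2 = 279. Then V = -2 + E − F = -2 + 279 − 186 = 91.

91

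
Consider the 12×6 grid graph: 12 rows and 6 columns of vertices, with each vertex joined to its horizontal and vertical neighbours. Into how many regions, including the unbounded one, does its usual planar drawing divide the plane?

The grid has V = 12·6 = 72 vertices and E = 12·5 + 6·11 = 126 edges.
F = 2 − V + E = 2 − 72 + 126 = 56.

56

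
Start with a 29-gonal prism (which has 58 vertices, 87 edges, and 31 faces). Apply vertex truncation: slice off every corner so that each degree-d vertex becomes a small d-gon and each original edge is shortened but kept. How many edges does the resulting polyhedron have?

Truncation replaces each original edge-end by a new vertex, so V′ = 2E = 174.
Each original edge survives, and each old vertex of degree d contributes d new edges; summing degrees gives Σd = 2E, so E′ = E + 2E = 3E = 261.
Each original face survives and each original vertex becomes one new face: F′ = F + V = 89.

261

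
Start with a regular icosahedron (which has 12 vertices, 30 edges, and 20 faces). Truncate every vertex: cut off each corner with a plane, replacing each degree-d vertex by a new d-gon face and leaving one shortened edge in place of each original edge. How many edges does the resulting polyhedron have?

Truncation replaces each original edge-end by a new vertex, so V′ = 2E = 60.
Each original edge survives, and each old vertex of degree d contributes d new edges; summing degrees gives Σd = 2E, so E′ = E + 2E = 3E = 90.
Each original face survives and each original vertex becomes one new face: F′ = F + V = 32.

90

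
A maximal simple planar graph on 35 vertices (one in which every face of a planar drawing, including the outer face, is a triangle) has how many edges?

99

In a plane triangulation 3F = 2E and V − E + F = 2, so E = 3V − 6 = 3·35 − 6 = 99.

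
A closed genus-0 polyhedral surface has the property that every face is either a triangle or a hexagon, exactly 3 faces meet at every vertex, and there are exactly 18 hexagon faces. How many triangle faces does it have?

Let x be the number of triangles; then F = 18 + x.
Edge–face incidences: 2E = 6·18 + 3·x = 108 + 3x.
Every vertex has degree 3, so 3V = 2E.
Euler: V − E + F = 2 ⇒ (2E)/3 − E + (18 + x) = 2.
Multiply by 6: 2·(2E) − 3·(2E) + 6·(18 + x) = 12, i.e. 108 + 6x − (108 + 3x) = 12.
Collecting terms: 3x = 12, so x = 4.
Then 2E = 108 + 3·4 = 120, so E = 60, V = 2E/3 = 40, F = 18 + 4 = 22.

4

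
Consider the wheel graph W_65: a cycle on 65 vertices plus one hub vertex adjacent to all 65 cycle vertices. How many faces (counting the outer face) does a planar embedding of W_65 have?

W_65 has V = 65 + 1 = 66 vertices and E = 2·65 = 130 edges.
By Euler's formula F = 2 − V + E = 2 − 66 + 130 = 66.

66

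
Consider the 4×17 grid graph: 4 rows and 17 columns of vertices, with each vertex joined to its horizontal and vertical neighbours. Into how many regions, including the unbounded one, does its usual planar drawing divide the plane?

49

The grid has V = 4·17 = 68 vertices and E = 4·16 + 17·3 = 115 edges.
F = 2 − V + E = 2 − 68 + 115 = 49.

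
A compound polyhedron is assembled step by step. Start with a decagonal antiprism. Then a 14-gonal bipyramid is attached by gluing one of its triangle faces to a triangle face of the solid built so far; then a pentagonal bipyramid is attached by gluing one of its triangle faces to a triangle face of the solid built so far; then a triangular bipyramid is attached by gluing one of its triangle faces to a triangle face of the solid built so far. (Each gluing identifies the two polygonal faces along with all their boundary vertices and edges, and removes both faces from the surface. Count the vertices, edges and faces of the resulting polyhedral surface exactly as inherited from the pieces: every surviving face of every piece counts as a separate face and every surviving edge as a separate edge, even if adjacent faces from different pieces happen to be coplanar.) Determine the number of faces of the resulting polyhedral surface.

60

A decagonal antiprism: V=20, E=40, F=22.
Attach a 14-gonal bipyramid (V=16, E=42, F=28) along a 3-gon: merge 3 vertices and 3 edges, delete both glued faces → V=33, E=79, F=48.
Attach a pentagonal bipyramid (V=7, E=15, F=10) along a 3-gon: merge 3 vertices and 3 edges, delete both glued faces → V=37, E=91, F=56.
Attach a triangular bipyramid (V=5, E=9, F=6) along a 3-gon: merge 3 vertices and 3 edges, delete both glued faces → V=39, E=97, F=60.
Check: V − E + F = 39 − 97 + 60 = 2.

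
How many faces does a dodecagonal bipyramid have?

24

A bipyramid over an n-gon has 2n triangular faces and n + 2 vertices: V = 12 + 2 = 14, E = 3·12 = 36, F = 2·12 = 24.
Check: V − E + F = 14 − 36 + 24 = 2.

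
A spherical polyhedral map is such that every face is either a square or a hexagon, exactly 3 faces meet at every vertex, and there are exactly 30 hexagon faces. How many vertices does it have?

68

Let x be the number of squares; then F = 30 + x.
Edge–face incidences: 2E = 6·30 + 4·x = 180 + 4x.
Every vertex has degree 3, so 3V = 2E.
Euler: V − E + F = 2 ⇒ (2E)/3 − E + (30 + x) = 2.
Multiply by 6: 2·(2E) − 3·(2E) + 6·(30 + x) = 12, i.e. 180 + 6x − (180 + 4x) = 12.
Collecting terms: 2x = 12, so x = 6.
Then 2E = 180 + 4·6 = 204, so E = 102, V = 2E/3 = 68, F = 30 + 6 = 36.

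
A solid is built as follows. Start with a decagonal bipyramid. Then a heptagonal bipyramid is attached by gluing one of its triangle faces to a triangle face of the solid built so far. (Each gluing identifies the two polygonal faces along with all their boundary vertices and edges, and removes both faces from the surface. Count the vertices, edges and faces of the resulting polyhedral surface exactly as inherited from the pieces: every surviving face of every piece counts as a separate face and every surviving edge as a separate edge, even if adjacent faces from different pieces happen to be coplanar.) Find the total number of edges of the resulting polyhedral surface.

A decagonal bipyramid: V=12, E=30, F=20.
Attach a heptagonal bipyramid (V=9, E=21, F=14) along a 3-gon: merge 3 vertices and 3 edges, delete both glued faces → V=18, E=48, F=32.
Check: V − E + F = 18 − 48 + 32 = 2.

48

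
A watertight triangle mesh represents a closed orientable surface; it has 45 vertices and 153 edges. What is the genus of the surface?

4

Every face is a triangle and each edge borders two faces, so 3F = 2·153, giving F = 102.
χ = V − E + F = 45 − 153 + 102 = -6.
For a closed orientable surface χ = 2 − 2g, so g = (2 − (-6))/2 = 4.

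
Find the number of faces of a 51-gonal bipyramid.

A bipyramid over an n-gon has 2n triangular faces and n + 2 vertices: V = 51 + 2 = 53, E = 3·51 = 153, F = 2·51 = 102.

102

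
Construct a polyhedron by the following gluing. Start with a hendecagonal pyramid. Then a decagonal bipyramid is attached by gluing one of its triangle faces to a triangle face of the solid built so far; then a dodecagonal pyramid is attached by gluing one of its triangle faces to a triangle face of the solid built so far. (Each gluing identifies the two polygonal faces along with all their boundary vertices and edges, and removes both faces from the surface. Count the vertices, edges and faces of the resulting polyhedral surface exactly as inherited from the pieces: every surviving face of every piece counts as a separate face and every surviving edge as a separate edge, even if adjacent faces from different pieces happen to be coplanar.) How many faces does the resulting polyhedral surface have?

A hendecagonal pyramid: V=12, E=22, F=12.
Attach a decagonal bipyramid (V=12, E=30, F=20) along a 3-gon: merge 3 vertices and 3 edges, delete both glued faces → V=21, E=49, F=30.
Attach a dodecagonal pyramid (V=13, E=24, F=13) along a 3-gon: merge 3 vertices and 3 edges, delete both glued faces → V=31, E=70, F=41.
Check: V − E + F = 31 − 70 + 41 = 2.

41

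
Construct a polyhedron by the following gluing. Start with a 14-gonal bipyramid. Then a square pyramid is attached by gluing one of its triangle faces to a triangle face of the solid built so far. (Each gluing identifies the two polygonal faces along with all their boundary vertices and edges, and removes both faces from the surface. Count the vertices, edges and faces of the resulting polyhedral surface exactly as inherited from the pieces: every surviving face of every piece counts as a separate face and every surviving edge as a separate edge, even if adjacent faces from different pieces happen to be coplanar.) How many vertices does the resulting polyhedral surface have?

18

A 14-gonal bipyramid: V=16, E=42, F=28.
Attach a square pyramid (V=5, E=8, F=5) along a 3-gon: merge 3 vertices and 3 edges, delete both glued faces → V=18, E=47, F=31.
Check: V − E + F = 18 − 47 + 31 = 2.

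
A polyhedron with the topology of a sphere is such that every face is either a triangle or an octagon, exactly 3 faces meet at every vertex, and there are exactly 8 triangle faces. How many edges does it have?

36

Let x be the number of octagons; then F = 8 + x.
Edge–face incidences: 2E = 3·8 + 8·x = 24 + 8x.
Every vertex has degree 3, so 3V = 2E.
Euler: V − E + F = 2 ⇒ (2E)/3 − E + (8 + x) = 2.
Multiply by 6: 2·(2E) − 3·(2E) + 6·(8 + x) = 12, i.e. 48 + 6x − (24 + 8x) = 12.
Collecting terms: −2x + 24 = 12, so −2x = −12, so x = 6.
Then 2E = 24 + 8·6 = 72, so E = 36, V = 2E/3 = 24, F = 8 + 6 = 14.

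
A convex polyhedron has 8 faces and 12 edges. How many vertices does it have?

Here V − E + F = 2.
V = 2 + E − F = 2 + 12 − 8 = 6.

6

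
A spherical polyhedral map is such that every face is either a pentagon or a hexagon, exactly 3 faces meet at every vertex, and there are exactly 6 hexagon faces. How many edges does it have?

Let x be the number of pentagons; then F = 6 + x.
Edge–face incidences: 2E = 6·6 + 5·x = 36 + 5x.
Every vertex has degree 3, so 3V = 2E.
Euler: V − E + F = 2 ⇒ (2E)/3 − E + (6 + x) = 2.
Multiply by 6: 2·(2E) − 3·(2E) + 6·(6 + x) = 12, i.e. 36 + 6x − (36 + 5x) = 12.
Collecting terms: x = 12.
Then 2E = 36 + 5·12 = 96, so E = 48, V = 2E/3 = 32, F = 6 + 12 = 18.

48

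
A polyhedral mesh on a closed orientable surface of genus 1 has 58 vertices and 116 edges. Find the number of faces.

58

For a closed orientable surface of genus 1, χ = 2 − 2·1 = 0.
F = 0 − V + E = 0 − 58 + 116 = 58.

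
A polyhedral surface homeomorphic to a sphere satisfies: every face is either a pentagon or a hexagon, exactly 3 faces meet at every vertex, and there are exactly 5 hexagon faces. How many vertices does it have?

30

Let x be the number of pentagons; then F = 5 + x.
Edge–face incidences: 2E = 6·5 + 5·x = 30 + 5x.
Every vertex has degree 3, so 3V = 2E.
Euler: V − E + F = 2 ⇒ (2E)/3 − E + (5 + x) = 2.
Multiply by 6: 2·(2E) − 3·(2E) + 6·(5 + x) = 12, i.e. 30 + 6x − (30 + 5x) = 12.
Collecting terms: x = 12.
Then 2E = 30 + 5·12 = 90, so E = 45, V = 2E/3 = 30, F = 5 + 12 = 17.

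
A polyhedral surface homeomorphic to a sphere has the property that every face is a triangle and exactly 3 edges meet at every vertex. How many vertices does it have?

Each face has 3 edges and each edge borders two faces, so 2E = 3F.
Each vertex has degree 3, so 3V = 2E and hence V = 3F/3.
Euler: V − E + F = 2 ⇒ (3F/3) − (3F/2) + F = 2.
Multiply by 6: (6 − 9 + 6)F = 12, i.e. 3F = 12.
So F = 4, E = 3·4/2 = 6, V = 3·4/3 = 4.

4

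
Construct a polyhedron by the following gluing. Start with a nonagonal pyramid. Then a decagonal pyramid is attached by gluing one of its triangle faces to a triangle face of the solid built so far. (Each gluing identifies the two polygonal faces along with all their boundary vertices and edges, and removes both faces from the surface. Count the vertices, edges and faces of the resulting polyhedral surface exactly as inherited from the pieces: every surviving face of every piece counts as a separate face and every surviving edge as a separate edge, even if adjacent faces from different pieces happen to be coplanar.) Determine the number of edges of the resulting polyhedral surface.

A nonagonal pyramid: V=10, E=18, F=10.
Attach a decagonal pyramid (V=11, E=20, F=11) along a 3-gon: merge 3 vertices and 3 edges, delete both glued faces → V=18, E=35, F=19.
Check: V − E + F = 18 − 35 + 19 = 2.

35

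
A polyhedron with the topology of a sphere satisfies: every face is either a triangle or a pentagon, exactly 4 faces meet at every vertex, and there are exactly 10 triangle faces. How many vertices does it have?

Let x be the number of pentagons; then F = 10 + x.
Edge–face incidences: 2E = 3·10 + 5·x = 30 + 5x.
Every vertex has degree 4, so 4V = 2E.
Euler: V − E + F = 2 ⇒ (2E)/4 − E + (10 + x) = 2.
Multiply by 8: 2·(2E) − 4·(2E) + 8·(10 + x) = 16, i.e. 80 + 8x − 2·(30 + 5x) = 16.
Collecting terms: −2x + 20 = 16, so −2x = −4, so x = 2.
Then 2E = 30 + 5·2 = 40, so E = 20, V = 2E/4 = 10, F = 10 + 2 = 12.

10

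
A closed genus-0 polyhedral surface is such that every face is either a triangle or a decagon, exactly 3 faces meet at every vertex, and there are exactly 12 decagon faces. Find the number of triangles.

20

Let x be the number of triangles; then F = 12 + x.
Edge–face incidences: 2E = 10·12 + 3·x = 120 + 3x.
Every vertex has degree 3, so 3V = 2E.
Euler: V − E + F = 2 ⇒ (2E)/3 − E + (12 + x) = 2.
Multiply by 6: 2·(2E) − 3·(2E) + 6·(12 + x) = 12, i.e. 72 + 6x − (120 + 3x) = 12.
Collecting terms: 3x − 48 = 12, so 3x = 60, so x = 20.
Then 2E = 120 + 3·20 = 180, so E = 90, V = 2E/3 = 60, F = 12 + 20 = 32.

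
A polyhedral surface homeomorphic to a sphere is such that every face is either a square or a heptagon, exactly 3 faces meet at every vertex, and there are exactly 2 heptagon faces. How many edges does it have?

21

Let x be the number of squares; then F = 2 + x.
Edge–face incidences: 2E = 7·2 + 4·x = 14 + 4x.
Every vertex has degree 3, so 3V = 2E.
Euler: V − E + F = 2 ⇒ (2E)/3 − E + (2 + x) = 2.
Multiply by 6: 2·(2E) − 3·(2E) + 6·(2 + x) = 12, i.e. 12 + 6x − (14 + 4x) = 12.
Collecting terms: 2x − 2 = 12, so 2x = 14, so x = 7.
Then 2E = 14 + 4·7 = 42, so E = 21, V = 2E/3 = 14, F = 2 + 7 = 9.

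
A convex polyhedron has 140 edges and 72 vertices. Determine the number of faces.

70

Here V − E + F = 2.
F = 2 − V + E = 2 − 72 + 140 = 70.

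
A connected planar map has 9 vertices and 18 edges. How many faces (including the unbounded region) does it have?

Euler's formula for a connected plane graph: V − E + F = 2, so F = 2 − 9 + 18 = 11.

11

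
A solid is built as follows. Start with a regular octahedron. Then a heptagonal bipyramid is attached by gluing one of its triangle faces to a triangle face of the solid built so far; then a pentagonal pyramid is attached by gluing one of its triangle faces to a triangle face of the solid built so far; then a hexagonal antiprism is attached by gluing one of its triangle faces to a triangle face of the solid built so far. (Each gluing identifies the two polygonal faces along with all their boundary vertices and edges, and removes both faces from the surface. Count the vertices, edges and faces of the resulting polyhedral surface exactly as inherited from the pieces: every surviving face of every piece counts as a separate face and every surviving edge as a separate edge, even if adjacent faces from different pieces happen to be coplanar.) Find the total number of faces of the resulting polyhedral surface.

A regular octahedron: V=6, E=12, F=8.
Attach a heptagonal bipyramid (V=9, E=21, F=14) along a 3-gon: merge 3 vertices and 3 edges, delete both glued faces → V=12, E=30, F=20.
Attach a pentagonal pyramid (V=6, E=10, F=6) along a 3-gon: merge 3 vertices and 3 edges, delete both glued faces → V=15, E=37, F=24.
Attach a hexagonal antiprism (V=12, E=24, F=14) along a 3-gon: merge 3 vertices and 3 edges, delete both glued faces → V=24, E=58, F=36.
Check: V − E + F = 24 − 58 + 36 = 2.

36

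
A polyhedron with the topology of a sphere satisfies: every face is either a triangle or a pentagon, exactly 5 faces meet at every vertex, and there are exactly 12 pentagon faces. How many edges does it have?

150

Let x be the number of triangles; then F = 12 + x.
Edge–face incidences: 2E = 5·12 + 3·x = 60 + 3x.
Every vertex has degree 5, so 5V = 2E.
Euler: V − E + F = 2 ⇒ (2E)/5 − E + (12 + x) = 2.
Multiply by 10: 2·(2E) − 5·(2E) + 10·(12 + x) = 20, i.e. 120 + 10x − 3·(60 + 3x) = 20.
Collecting terms: x − 60 = 20, so x = 80.
Then 2E = 60 + 3·80 = 300, so E = 150, V = 2E/5 = 60, F = 12 + 80 = 92.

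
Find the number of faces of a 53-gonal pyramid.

A pyramid on an n-gon base has one n-gon and n triangles: V = 53 + 1 = 54, E = 2·53 = 106, F = 53 + 1 = 54.

54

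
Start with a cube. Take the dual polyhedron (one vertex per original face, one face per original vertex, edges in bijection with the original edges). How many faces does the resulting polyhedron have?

The base solid has V = 8, E = 12, F = 6.
The dual swaps V and F and preserves E: V′ = F = 6, E′ = E = 12, F′ = V = 8.

8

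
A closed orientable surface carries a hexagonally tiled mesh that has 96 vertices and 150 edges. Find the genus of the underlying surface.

3

Every face is a hexagon and each edge borders two faces, so 6F = 2·150, giving F = 50.
χ = V − E + F = 96 − 150 + 50 = -4.
For a closed orientable surface χ = 2 − 2g, so g = (2 − (-4))/2 = 3.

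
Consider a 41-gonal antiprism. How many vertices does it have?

82

An antiprism on an n-gon has two n-gon caps and 2n triangles: V = 2·41 = 82, E = 4·41 = 164, F = 2·41 + 2 = 84.
Check: V − E + F = 82 − 164 + 84 = 2.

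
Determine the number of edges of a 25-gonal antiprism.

100

An antiprism on an n-gon has two n-gon caps and 2n triangles: V = 2·25 = 50, E = 4·25 = 100, F = 2·25 + 2 = 52.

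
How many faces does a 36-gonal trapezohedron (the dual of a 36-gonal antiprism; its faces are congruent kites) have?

The n-trapezohedron (dual of the n-antiprism) has V = 2·36 + 2 = 74, E = 4·36 = 144, F = 2·36 = 72.

72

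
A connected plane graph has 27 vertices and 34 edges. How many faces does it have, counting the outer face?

9

Euler's formula for a connected plane graph: V − E + F = 2, so F = 2 − 27 + 34 = 9.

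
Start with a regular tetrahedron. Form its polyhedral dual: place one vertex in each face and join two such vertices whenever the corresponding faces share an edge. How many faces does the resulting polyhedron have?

The base solid has V = 4, E = 6, F = 4.
The dual swaps V and F and preserves E: V′ = F = 4, E′ = E = 6, F′ = V = 4.

4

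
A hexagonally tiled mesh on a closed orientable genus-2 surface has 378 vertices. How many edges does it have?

570

χ = 2 − 2·2 = -2, and every face is a hexagon so 6F = 2E.
V − E + F = -2 with E = 6F/2 gives 378 − (6/2 − 1)·F = -2, so F = 190 and E = 570.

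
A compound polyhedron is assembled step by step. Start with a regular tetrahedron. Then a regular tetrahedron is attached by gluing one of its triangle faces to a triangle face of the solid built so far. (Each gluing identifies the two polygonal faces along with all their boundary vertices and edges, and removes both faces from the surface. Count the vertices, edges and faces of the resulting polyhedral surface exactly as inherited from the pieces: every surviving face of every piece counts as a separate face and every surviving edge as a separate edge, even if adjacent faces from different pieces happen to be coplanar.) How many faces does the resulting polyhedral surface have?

6

A regular tetrahedron: V=4, E=6, F=4.
Attach a regular tetrahedron (V=4, E=6, F=4) along a 3-gon: merge 3 vertices and 3 edges, delete both glued faces → V=5, E=9, F=6.
Check: V − E + F = 5 − 9 + 6 = 2.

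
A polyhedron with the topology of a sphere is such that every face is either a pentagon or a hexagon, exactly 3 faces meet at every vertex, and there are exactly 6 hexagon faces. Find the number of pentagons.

Let x be the number of pentagons; then F = 6 + x.
Edge–face incidences: 2E = 6·6 + 5·x = 36 + 5x.
Every vertex has degree 3, so 3V = 2E.
Euler: V − E + F = 2 ⇒ (2E)/3 − E + (6 + x) = 2.
Multiply by 6: 2·(2E) − 3·(2E) + 6·(6 + x) = 12, i.e. 36 + 6x − (36 + 5x) = 12.
Collecting terms: x = 12.
Then 2E = 36 + 5·12 = 96, so E = 48, V = 2E/3 = 32, F = 6 + 12 = 18.

12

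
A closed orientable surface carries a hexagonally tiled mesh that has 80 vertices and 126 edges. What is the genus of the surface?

Every face is a hexagon and each edge borders two faces, so 6F = 2·126, giving F = 42.
χ = V − E + F = 80 − 126 + 42 = -4.
For a closed orientable surface χ = 2 − 2g, so g = (2 − (-4))/2 = 3.

3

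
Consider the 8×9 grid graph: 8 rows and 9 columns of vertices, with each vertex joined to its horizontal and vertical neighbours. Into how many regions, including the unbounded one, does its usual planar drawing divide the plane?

The grid has V = 8·9 = 72 vertices and E = 8·8 + 9·7 = 127 edges.
F = 2 − V + E = 2 − 72 + 127 = 57.

57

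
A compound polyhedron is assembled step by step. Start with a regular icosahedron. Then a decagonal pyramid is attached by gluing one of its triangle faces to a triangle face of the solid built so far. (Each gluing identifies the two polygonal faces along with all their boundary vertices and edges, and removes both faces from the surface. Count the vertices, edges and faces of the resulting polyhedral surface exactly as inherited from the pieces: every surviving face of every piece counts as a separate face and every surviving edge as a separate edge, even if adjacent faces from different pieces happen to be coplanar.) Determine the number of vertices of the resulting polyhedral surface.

20

A regular icosahedron: V=12, E=30, F=20.
Attach a decagonal pyramid (V=11, E=20, F=11) along a 3-gon: merge 3 vertices and 3 edges, delete both glued faces → V=20, E=47, F=29.
Check: V − E + F = 20 − 47 + 29 = 2.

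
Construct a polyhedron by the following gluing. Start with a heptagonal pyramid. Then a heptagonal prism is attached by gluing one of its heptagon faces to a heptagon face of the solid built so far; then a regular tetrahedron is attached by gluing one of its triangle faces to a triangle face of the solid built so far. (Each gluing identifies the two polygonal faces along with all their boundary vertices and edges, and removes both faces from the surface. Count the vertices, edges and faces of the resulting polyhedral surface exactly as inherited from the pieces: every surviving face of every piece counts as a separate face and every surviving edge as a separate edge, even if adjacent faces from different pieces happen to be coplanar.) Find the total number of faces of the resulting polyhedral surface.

17

A heptagonal pyramid: V=8, E=14, F=8.
Attach a heptagonal prism (V=14, E=21, F=9) along a 7-gon: merge 7 vertices and 7 edges, delete both glued faces → V=15, E=28, F=15.
Attach a regular tetrahedron (V=4, E=6, F=4) along a 3-gon: merge 3 vertices and 3 edges, delete both glued faces → V=16, E=31, F=17.
Check: V − E + F = 16 − 31 + 17 = 2.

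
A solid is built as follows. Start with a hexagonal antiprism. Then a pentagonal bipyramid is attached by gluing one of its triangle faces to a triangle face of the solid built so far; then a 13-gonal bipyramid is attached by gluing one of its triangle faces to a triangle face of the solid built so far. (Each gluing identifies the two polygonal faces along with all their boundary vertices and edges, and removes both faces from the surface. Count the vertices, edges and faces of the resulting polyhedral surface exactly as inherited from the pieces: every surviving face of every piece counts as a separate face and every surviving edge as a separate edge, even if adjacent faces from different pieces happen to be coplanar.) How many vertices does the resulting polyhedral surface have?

A hexagonal antiprism: V=12, E=24, F=14.
Attach a pentagonal bipyramid (V=7, E=15, F=10) along a 3-gon: merge 3 vertices and 3 edges, delete both glued faces → V=16, E=36, F=22.
Attach a 13-gonal bipyramid (V=15, E=39, F=26) along a 3-gon: merge 3 vertices and 3 edges, delete both glued faces → V=28, E=72, F=46.
Check: V − E + F = 28 − 72 + 46 = 2.

28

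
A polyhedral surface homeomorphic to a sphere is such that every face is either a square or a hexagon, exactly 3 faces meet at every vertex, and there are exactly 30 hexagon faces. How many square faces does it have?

6

Let x be the number of squares; then F = 30 + x.
Edge–face incidences: 2E = 6·30 + 4·x = 180 + 4x.
Every vertex has degree 3, so 3V = 2E.
Euler: V − E + F = 2 ⇒ (2E)/3 − E + (30 + x) = 2.
Multiply by 6: 2·(2E) − 3·(2E) + 6·(30 + x) = 12, i.e. 180 + 6x − (180 + 4x) = 12.
Collecting terms: 2x = 12, so x = 6.
Then 2E = 180 + 4·6 = 204, so E = 102, V = 2E/3 = 68, F = 30 + 6 = 36.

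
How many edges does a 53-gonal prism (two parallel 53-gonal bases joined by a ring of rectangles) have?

159

A prism on an n-gon has two n-gon bases and n rectangular sides: V = 2·53 = 106, E = 3·53 = 159, F = 53 + 2 = 55.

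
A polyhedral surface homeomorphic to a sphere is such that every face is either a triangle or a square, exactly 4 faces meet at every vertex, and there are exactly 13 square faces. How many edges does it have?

38

Let x be the number of triangles; then F = 13 + x.
Edge–face incidences: 2E = 4·13 + 3·x = 52 + 3x.
Every vertex has degree 4, so 4V = 2E.
Euler: V − E + F = 2 ⇒ (2E)/4 − E + (13 + x) = 2.
Multiply by 8: 2·(2E) − 4·(2E) + 8·(13 + x) = 16, i.e. 104 + 8x − 2·(52 + 3x) = 16.
Collecting terms: 2x = 16, so x = 8.
Then 2E = 52 + 3·8 = 76, so E = 38, V = 2E/4 = 19, F = 13 + 8 = 21.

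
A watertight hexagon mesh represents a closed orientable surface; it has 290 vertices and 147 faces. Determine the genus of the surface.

Every face is a hexagon, so 2E = 6·147 = 882, giving E = 441.
χ = V − E + F = 290 − 441 + 147 = -4.
For a closed orientable surface χ = 2 − 2g, so g = (2 − (-4))/2 = 3.

3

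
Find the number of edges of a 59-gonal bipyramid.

A bipyramid over an n-gon has 2n triangular faces and n + 2 vertices: V = 59 + 2 = 61, E = 3·59 = 177, F = 2·59 = 118.
Check: V − E + F = 61 − 177 + 118 = 2.

177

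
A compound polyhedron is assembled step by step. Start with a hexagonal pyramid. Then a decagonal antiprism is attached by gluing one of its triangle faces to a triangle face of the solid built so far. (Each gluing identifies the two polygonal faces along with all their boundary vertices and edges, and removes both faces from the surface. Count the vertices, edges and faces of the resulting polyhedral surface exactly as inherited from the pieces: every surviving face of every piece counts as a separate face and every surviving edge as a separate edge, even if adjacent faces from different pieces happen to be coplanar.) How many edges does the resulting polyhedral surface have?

49

A hexagonal pyramid: V=7, E=12, F=7.
Attach a decagonal antiprism (V=20, E=40, F=22) along a 3-gon: merge 3 vertices and 3 edges, delete both glued faces → V=24, E=49, F=27.
Check: V − E + F = 24 − 49 + 27 = 2.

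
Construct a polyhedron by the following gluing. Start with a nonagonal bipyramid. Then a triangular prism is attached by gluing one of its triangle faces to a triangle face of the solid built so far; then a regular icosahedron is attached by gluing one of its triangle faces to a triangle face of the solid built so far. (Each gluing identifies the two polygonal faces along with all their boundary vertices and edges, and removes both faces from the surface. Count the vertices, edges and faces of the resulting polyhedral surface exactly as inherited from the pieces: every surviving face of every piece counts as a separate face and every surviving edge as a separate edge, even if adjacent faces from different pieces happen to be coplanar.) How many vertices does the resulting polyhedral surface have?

A nonagonal bipyramid: V=11, E=27, F=18.
Attach a triangular prism (V=6, E=9, F=5) along a 3-gon: merge 3 vertices and 3 edges, delete both glued faces → V=14, E=33, F=21.
Attach a regular icosahedron (V=12, E=30, F=20) along a 3-gon: merge 3 vertices and 3 edges, delete both glued faces → V=23, E=60, F=39.
Check: V − E + F = 23 − 60 + 39 = 2.

23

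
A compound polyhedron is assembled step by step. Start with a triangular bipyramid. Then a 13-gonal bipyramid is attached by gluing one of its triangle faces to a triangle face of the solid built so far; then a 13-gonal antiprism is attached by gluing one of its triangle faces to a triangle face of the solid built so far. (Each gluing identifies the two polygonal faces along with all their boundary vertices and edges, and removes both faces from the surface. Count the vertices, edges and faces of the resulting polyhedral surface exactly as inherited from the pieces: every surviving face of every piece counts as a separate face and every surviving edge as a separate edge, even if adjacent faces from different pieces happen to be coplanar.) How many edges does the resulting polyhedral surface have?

94

A triangular bipyramid: V=5, E=9, F=6.
Attach a 13-gonal bipyramid (V=15, E=39, F=26) along a 3-gon: merge 3 vertices and 3 edges, delete both glued faces → V=17, E=45, F=30.
Attach a 13-gonal antiprism (V=26, E=52, F=28) along a 3-gon: merge 3 vertices and 3 edges, delete both glued faces → V=40, E=94, F=56.
Check: V − E + F = 40 − 94 + 56 = 2.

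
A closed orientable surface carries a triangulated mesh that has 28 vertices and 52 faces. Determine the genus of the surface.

Every face is a triangle, so 2E = 3·52 = 156, giving E = 78.
χ = V − E + F = 28 − 78 + 52 = 2.
For a closed orientable surface χ = 2 − 2g, so g = (2 − (2))/2 = 0.

0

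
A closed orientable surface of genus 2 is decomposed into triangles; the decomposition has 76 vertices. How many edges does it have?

234

χ = 2 − 2·2 = -2, and every face is a triangle so 3F = 2E.
V − E + F = -2 with E = 3F/2 gives 76 − (3/2 − 1)·F = -2, so F = 156 and E = 234.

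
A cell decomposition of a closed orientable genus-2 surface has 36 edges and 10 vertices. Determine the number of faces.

For a closed orientable surface of genus 2, χ = 2 − 2·2 = -2.
F = -2 − V + E = -2 − 10 + 36 = 24.

24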